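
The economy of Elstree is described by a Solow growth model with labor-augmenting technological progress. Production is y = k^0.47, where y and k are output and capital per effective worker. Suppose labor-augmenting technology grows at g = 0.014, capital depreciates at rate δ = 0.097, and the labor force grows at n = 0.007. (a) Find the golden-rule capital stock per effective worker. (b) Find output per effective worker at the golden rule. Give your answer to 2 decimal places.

Capital per effective worker breaks even when investment replaces (n + g + δ)·k; here n + g + δ = 0.118.
Setting f'(k) = n+g+δ gives 0.47·k^(0.47−1) = 0.118, hence k_gold = (0.47/0.118)^(1/0.53) ≈ 13.5670.
y_gold = 13.5670^0.47 ≈ 3.4062.

(a) k_gold ≈ 13.57; (b) y_gold ≈ 3.41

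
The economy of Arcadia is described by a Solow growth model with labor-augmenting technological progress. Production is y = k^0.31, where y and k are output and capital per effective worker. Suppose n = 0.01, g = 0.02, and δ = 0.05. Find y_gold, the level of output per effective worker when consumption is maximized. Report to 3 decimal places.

y_gold ≈ 1.838

Capital per effective worker breaks even when investment replaces (n + g + δ)·k; here n + g + δ = 0.08.
Setting f'(k) = n+g+δ gives 0.31·k^(0.31−1) = 0.08, hence k_gold = (0.31/0.08)^(1/0.69) ≈ 7.1214.
Output: y_gold = k_gold^0.31 = 7.1214^0.31 ≈ 1.8378.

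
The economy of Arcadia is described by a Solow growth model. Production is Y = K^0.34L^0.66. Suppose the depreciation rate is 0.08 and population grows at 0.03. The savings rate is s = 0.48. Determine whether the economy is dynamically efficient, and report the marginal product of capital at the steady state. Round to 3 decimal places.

dynamically inefficient; MPK ≈ 0.078

Capital per worker breaks even when investment replaces (n + δ)·k; here n + δ = 0.11.
Steady-state k*: s·k^0.34 = 0.11·k gives k* = (0.48/0.11)^(1/0.66) ≈ 9.3211.
MPK = 0.34·9.3211^(-0.66) ≈ 0.0779.
MPK < n+δ = 0.11, so the economy is dynamically inefficient (over-saving).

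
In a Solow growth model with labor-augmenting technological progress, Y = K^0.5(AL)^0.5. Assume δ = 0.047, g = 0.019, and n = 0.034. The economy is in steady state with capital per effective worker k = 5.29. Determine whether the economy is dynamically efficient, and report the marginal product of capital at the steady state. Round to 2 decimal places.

n + g + δ = 0.034 + 0.019 + 0.047 = 0.1.
MPK = 0.5·k^(0.5−1) = 0.5·5.29^(-0.5) ≈ 0.2174.
MPK > 0.1, so the economy is dynamically efficient (under-saving).

dynamically efficient; MPK ≈ 0.22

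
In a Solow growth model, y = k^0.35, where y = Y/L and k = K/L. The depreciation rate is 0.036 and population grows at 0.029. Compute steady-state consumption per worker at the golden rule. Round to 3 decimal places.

The effective depreciation rate is n + δ = 0.029 + 0.036 = 0.065.
Golden rule sets MPK = n+δ: 0.35·k^(0.35−1) = 0.065, so k_gold = (0.35/0.065)^(1/0.65) ≈ 13.3307.
y_gold = 13.3307^0.35 ≈ 2.4757.
c_gold = y_gold − (n+δ)·k_gold = 2.4757 − 0.065·13.3307 ≈ 1.6092.

c_gold ≈ 1.609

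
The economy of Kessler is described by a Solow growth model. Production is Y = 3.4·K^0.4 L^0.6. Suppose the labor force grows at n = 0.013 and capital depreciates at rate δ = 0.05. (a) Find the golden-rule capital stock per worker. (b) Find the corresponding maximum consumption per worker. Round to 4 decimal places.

(a) k_gold ≈ 167.3647; (b) c_gold ≈ 15.8160

The effective depreciation rate is n + δ = 0.013 + 0.05 = 0.063.
Golden rule sets MPK = n+δ: 0.4·3.4·k^(0.4−1) = 0.063, so k_gold = (0.4·3.4/0.063)^(1/0.6) ≈ 167.3647.
y_gold = 3.4·167.3647^0.4 ≈ 26.3599; c_gold = y_gold − 0.063·k_gold ≈ 15.8160.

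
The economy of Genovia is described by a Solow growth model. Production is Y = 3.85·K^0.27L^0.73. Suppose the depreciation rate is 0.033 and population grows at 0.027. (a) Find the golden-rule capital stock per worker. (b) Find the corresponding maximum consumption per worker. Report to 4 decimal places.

n + δ = 0.027 + 0.033 = 0.06.
Setting f'(k) = n+δ gives 0.27·3.85·k^(0.27−1) = 0.06, hence k_gold = (0.27·3.85/0.06)^(1/0.73) ≈ 49.7522.
y_gold = 3.85·49.7522^0.27 ≈ 11.0561; c_gold = y_gold − 0.06·k_gold ≈ 8.0709.

(a) k_gold ≈ 49.7522; (b) c_gold ≈ 8.0709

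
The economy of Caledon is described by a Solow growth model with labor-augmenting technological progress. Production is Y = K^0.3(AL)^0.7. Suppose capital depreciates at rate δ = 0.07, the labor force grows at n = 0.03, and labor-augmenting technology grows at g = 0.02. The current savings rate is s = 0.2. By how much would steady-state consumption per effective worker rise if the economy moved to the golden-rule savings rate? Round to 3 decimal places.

Δc ≈ 0.041

Capital per effective worker breaks even when investment replaces (n + g + δ)·k; here n + g + δ = 0.12.
Current steady state (s = 0.2): k* = (0.2/0.12)^(1/0.7) ≈ 2.0746, y* = 2.0746^0.3 ≈ 1.2447, c* = (1−0.2)·1.2447 ≈ 0.9958.
At the golden rule the marginal product of capital equals n+g+δ: 0.3·k^(0.3−1) = 0.12. Solving, k_gold = (0.3/0.12)^(1/0.7) ≈ 3.7024.
y_gold = 3.7024^0.3 ≈ 1.4810, c_gold = y_gold − 0.12·k_gold ≈ 1.0367.
Gain: Δc = 1.0367 − 0.9958 ≈ 0.0409.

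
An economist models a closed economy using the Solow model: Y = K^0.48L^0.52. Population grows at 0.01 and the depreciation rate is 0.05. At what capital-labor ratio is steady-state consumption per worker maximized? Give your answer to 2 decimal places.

k_gold ≈ 54.54

The effective depreciation rate is n + δ = 0.01 + 0.05 = 0.06.
Golden rule sets MPK = n+δ: 0.48·k^(0.48−1) = 0.06, so k_gold = (0.48/0.06)^(1/0.52) ≈ 54.5395.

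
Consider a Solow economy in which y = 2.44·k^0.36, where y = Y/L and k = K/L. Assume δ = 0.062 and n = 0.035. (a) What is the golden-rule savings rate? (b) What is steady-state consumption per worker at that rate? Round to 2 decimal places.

(a) s_gold = 0.36; (b) c_gold ≈ 5.39

The effective depreciation rate is n + δ = 0.035 + 0.062 = 0.097.
For Cobb-Douglas, s_gold equals capital's share: s_gold = 0.36.
At the golden rule the marginal product of capital equals n+δ: 0.36·2.44·k^(0.36−1) = 0.097. Solving, k_gold = (0.36·2.44/0.097)^(1/0.64) ≈ 31.2744.
y_gold = 2.44·31.2744^0.36 ≈ 8.4267; c_gold = (1−0.36)·y_gold ≈ 5.3931.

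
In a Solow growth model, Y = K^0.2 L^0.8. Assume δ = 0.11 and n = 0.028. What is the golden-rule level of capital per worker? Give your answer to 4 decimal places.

Capital per worker breaks even when investment replaces (n + δ)·k; here n + δ = 0.138.
Golden rule sets MPK = n+δ: 0.2·k^(0.2−1) = 0.138, so k_gold = (0.2/0.138)^(1/0.8) ≈ 1.5902.

k_gold ≈ 1.5902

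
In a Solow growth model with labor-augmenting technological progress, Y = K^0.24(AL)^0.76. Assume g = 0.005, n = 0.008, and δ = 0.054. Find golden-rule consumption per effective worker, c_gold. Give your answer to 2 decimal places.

c_gold ≈ 1.14

Break-even investment rate: n + g + δ = 0.008 + 0.005 + 0.054 = 0.067.
At the golden rule the marginal product of capital equals n+g+δ: 0.24·k^(0.24−1) = 0.067. Solving, k_gold = (0.24/0.067)^(1/0.76) ≈ 5.3595.
y_gold = 5.3595^0.24 ≈ 1.4962.
c_gold = y_gold − (n+g+δ)·k_gold = 1.4962 − 0.067·5.3595 ≈ 1.1371.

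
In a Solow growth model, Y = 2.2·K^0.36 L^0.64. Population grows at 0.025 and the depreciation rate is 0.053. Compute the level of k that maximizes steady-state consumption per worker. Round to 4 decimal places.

The effective depreciation rate is n + δ = 0.025 + 0.053 = 0.078.
Setting f'(k) = n+δ gives 0.36·2.2·k^(0.36−1) = 0.078, hence k_gold = (0.36·2.2/0.078)^(1/0.64) ≈ 37.3990.

k_gold ≈ 37.3990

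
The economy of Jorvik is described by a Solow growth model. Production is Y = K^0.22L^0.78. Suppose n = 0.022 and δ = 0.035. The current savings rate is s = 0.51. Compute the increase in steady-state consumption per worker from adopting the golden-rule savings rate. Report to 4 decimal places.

Capital per worker breaks even when investment replaces (n + δ)·k; here n + δ = 0.057.
Current steady state (s = 0.51): k* = (0.51/0.057)^(1/0.78) ≈ 16.6005, y* = 16.6005^0.22 ≈ 1.8554, c* = (1−0.51)·1.8554 ≈ 0.9091.
At the golden rule the marginal product of capital equals n+δ: 0.22·k^(0.22−1) = 0.057. Solving, k_gold = (0.22/0.057)^(1/0.78) ≈ 5.6492.
y_gold = 5.6492^0.22 ≈ 1.4636, c_gold = y_gold − 0.057·k_gold ≈ 1.1416.
Gain: Δc = 1.1416 − 0.9091 ≈ 0.2325.

Δc ≈ 0.2325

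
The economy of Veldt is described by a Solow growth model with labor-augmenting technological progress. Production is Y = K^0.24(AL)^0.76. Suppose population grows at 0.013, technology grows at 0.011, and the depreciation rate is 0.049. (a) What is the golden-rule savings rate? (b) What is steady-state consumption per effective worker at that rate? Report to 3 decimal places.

(a) s_gold = 0.240; (b) c_gold ≈ 1.107

Break-even investment rate: n + g + δ = 0.013 + 0.011 + 0.049 = 0.073.
For Cobb-Douglas, s_gold equals capital's share: s_gold = 0.24.
Maximizing c = f(k) − (n+g+δ)·k gives f'(k) = n+g+δ, i.e. 0.24·k^(0.24−1) = 0.073, so k_gold = (0.24/0.073)^(1/0.76) ≈ 4.7876.
y_gold = 4.7876^0.24 ≈ 1.4562; c_gold = (1−0.24)·y_gold ≈ 1.1067.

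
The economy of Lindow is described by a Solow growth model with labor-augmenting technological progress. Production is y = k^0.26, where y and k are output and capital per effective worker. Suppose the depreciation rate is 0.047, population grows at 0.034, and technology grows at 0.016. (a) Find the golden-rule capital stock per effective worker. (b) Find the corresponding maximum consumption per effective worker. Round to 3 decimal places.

The effective depreciation rate is n + g + δ = 0.034 + 0.016 + 0.047 = 0.097.
Golden rule sets MPK = n+g+δ: 0.26·k^(0.26−1) = 0.097, so k_gold = (0.26/0.097)^(1/0.74) ≈ 3.7901.
y_gold = 3.7901^0.26 ≈ 1.4140; c_gold = y_gold − 0.097·k_gold ≈ 1.0464.

(a) k_gold ≈ 3.790; (b) c_gold ≈ 1.046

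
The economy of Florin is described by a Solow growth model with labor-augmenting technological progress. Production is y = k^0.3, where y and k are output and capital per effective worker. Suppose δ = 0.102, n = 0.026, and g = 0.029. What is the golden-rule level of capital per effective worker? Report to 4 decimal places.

n + g + δ = 0.026 + 0.029 + 0.102 = 0.157.
Maximizing c = f(k) − (n+g+δ)·k gives f'(k) = n+g+δ, i.e. 0.3·k^(0.3−1) = 0.157, so k_gold = (0.3/0.157)^(1/0.7) ≈ 2.5220.

k_gold ≈ 2.5220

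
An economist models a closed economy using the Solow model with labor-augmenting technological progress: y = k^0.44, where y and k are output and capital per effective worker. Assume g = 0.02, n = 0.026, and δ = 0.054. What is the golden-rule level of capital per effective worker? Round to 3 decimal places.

Break-even investment rate: n + g + δ = 0.026 + 0.02 + 0.054 = 0.1.
Maximizing c = f(k) − (n+g+δ)·k gives f'(k) = n+g+δ, i.e. 0.44·k^(0.44−1) = 0.1, so k_gold = (0.44/0.1)^(1/0.56) ≈ 14.0936.

k_gold ≈ 14.094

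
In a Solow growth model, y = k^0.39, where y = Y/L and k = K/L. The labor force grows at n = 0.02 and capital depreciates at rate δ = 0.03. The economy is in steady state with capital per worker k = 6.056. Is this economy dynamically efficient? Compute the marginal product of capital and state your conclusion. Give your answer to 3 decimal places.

n + δ = 0.02 + 0.03 = 0.05.
MPK = 0.39·k^(0.39−1) = 0.39·6.056^(-0.61) ≈ 0.1300.
MPK > 0.05, so the economy is dynamically efficient (under-saving).

dynamically efficient; MPK ≈ 0.130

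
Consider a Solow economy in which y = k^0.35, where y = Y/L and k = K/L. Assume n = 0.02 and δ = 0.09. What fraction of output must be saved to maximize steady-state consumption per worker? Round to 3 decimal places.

s_gold = 0.350

Capital per worker breaks even when investment replaces (n + δ)·k; here n + δ = 0.11.
At the golden rule MPK = n+δ, and in any Cobb-Douglas steady state s = (n+δ)·k/y = MPK·k/y = capital's share 0.35.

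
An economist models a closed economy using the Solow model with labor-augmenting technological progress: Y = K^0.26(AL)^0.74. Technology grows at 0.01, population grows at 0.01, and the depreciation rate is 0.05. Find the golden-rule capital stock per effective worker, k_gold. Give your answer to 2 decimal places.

k_gold ≈ 5.89

Break-even investment rate: n + g + δ = 0.01 + 0.01 + 0.05 = 0.07.
Golden rule sets MPK = n+g+δ: 0.26·k^(0.26−1) = 0.07, so k_gold = (0.26/0.07)^(1/0.74) ≈ 5.8898.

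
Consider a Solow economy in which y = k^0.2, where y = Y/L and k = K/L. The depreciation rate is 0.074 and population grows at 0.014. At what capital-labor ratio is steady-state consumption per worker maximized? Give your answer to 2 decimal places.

k_gold ≈ 2.79

n + δ = 0.014 + 0.074 = 0.088.
At the golden rule the marginal product of capital equals n+δ: 0.2·k^(0.2−1) = 0.088. Solving, k_gold = (0.2/0.088)^(1/0.8) ≈ 2.7905.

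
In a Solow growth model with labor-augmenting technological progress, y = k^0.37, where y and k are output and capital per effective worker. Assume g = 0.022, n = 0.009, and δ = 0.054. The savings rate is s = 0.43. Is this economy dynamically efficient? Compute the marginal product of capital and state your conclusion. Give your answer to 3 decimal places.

dynamically inefficient; MPK ≈ 0.073

The effective depreciation rate is n + g + δ = 0.009 + 0.022 + 0.054 = 0.085.
Steady-state k*: s·k^0.37 = 0.085·k gives k* = (0.43/0.085)^(1/0.63) ≈ 13.1081.
MPK = 0.37·13.1081^(-0.63) ≈ 0.0731.
MPK < n+g+δ = 0.085, so the economy is dynamically inefficient (over-saving).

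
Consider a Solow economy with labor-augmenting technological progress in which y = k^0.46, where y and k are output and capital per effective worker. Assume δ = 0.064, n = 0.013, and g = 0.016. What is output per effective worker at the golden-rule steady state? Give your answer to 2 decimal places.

y_gold ≈ 3.90

Break-even investment rate: n + g + δ = 0.013 + 0.016 + 0.064 = 0.093.
Setting f'(k) = n+g+δ gives 0.46·k^(0.46−1) = 0.093, hence k_gold = (0.46/0.093)^(1/0.54) ≈ 19.3061.
Output: y_gold = k_gold^0.46 = 19.3061^0.46 ≈ 3.9032.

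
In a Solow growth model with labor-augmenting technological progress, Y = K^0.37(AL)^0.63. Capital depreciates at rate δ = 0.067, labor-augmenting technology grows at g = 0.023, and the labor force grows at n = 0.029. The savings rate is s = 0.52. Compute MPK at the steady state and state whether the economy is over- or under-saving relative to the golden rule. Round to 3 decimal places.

over-saving; MPK ≈ 0.085

The effective depreciation rate is n + g + δ = 0.029 + 0.023 + 0.067 = 0.119.
Steady-state k*: s·k^0.37 = 0.119·k gives k* = (0.52/0.119)^(1/0.63) ≈ 10.3896.
MPK = 0.37·10.3896^(-0.63) ≈ 0.0847.
MPK < n+g+δ = 0.119, so the economy is dynamically inefficient (over-saving).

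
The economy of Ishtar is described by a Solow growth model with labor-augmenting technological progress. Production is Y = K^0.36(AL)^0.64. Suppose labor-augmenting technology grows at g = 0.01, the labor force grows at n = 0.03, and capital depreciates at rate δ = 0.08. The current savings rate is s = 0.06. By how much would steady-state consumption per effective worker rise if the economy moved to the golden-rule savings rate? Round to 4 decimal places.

Δc ≈ 0.5508

Break-even investment rate: n + g + δ = 0.03 + 0.01 + 0.08 = 0.12.
Current steady state (s = 0.06): k* = (0.06/0.12)^(1/0.64) ≈ 0.3386, y* = 0.3386^0.36 ≈ 0.6771, c* = (1−0.06)·0.6771 ≈ 0.6365.
Golden rule sets MPK = n+g+δ: 0.36·k^(0.36−1) = 0.12, so k_gold = (0.36/0.12)^(1/0.64) ≈ 5.5655.
y_gold = 5.5655^0.36 ≈ 1.8552, c_gold = y_gold − 0.12·k_gold ≈ 1.1873.
Gain: Δc = 1.1873 − 0.6365 ≈ 0.5508.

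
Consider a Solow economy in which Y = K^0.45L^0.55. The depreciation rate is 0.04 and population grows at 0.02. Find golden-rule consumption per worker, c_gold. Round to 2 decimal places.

c_gold ≈ 2.86

Capital per worker breaks even when investment replaces (n + δ)·k; here n + δ = 0.06.
Maximizing c = f(k) − (n+δ)·k gives f'(k) = n+δ, i.e. 0.45·k^(0.45−1) = 0.06, so k_gold = (0.45/0.06)^(1/0.55) ≈ 38.9960.
y_gold = 38.9960^0.45 ≈ 5.1995.
c_gold = y_gold − (n+δ)·k_gold = 5.1995 − 0.06·38.9960 ≈ 2.8597.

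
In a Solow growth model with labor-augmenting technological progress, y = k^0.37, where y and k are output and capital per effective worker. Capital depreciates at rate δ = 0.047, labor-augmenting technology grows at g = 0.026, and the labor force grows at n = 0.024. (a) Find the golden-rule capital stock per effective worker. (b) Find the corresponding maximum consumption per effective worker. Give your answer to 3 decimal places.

(a) k_gold ≈ 8.373; (b) c_gold ≈ 1.383

The effective depreciation rate is n + g + δ = 0.024 + 0.026 + 0.047 = 0.097.
Maximizing c = f(k) − (n+g+δ)·k gives f'(k) = n+g+δ, i.e. 0.37·k^(0.37−1) = 0.097, so k_gold = (0.37/0.097)^(1/0.63) ≈ 8.3735.
y_gold = 8.3735^0.37 ≈ 2.1952; c_gold = y_gold − 0.097·k_gold ≈ 1.3830.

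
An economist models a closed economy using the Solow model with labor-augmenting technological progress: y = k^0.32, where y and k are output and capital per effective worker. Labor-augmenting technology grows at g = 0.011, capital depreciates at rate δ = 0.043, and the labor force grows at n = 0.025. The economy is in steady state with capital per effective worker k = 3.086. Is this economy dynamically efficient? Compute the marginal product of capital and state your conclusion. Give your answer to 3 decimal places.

dynamically efficient; MPK ≈ 0.149

n + g + δ = 0.025 + 0.011 + 0.043 = 0.079.
MPK = 0.32·k^(0.32−1) = 0.32·3.086^(-0.68) ≈ 0.1487.
MPK > 0.079, so the economy is dynamically efficient (under-saving).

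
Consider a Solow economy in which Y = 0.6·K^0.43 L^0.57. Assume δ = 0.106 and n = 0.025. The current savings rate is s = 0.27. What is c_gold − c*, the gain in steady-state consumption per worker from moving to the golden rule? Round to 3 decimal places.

Break-even investment rate: n + δ = 0.025 + 0.106 = 0.131.
Current steady state (s = 0.27): k* = (0.27·0.6/0.131)^(1/0.57) ≈ 1.4515, y* = 0.6·1.4515^0.43 ≈ 0.7043, c* = (1−0.27)·0.7043 ≈ 0.5141.
Golden rule sets MPK = n+δ: 0.43·0.6·k^(0.43−1) = 0.131, so k_gold = (0.43·0.6/0.131)^(1/0.57) ≈ 3.2840.
y_gold = 0.6·3.2840^0.43 ≈ 1.0005, c_gold = y_gold − 0.131·k_gold ≈ 0.5703.
Gain: Δc = 0.5703 − 0.5141 ≈ 0.0562.

Δc ≈ 0.056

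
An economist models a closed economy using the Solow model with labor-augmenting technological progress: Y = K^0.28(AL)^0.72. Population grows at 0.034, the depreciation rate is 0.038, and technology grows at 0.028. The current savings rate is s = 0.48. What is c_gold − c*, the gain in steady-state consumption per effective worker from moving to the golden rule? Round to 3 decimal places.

Δc ≈ 0.118

The effective depreciation rate is n + g + δ = 0.034 + 0.028 + 0.038 = 0.1.
Current steady state (s = 0.48): k* = (0.48/0.1)^(1/0.72) ≈ 8.8342, y* = 8.8342^0.28 ≈ 1.8405, c* = (1−0.48)·1.8405 ≈ 0.9570.
Setting f'(k) = n+g+δ gives 0.28·k^(0.28−1) = 0.1, hence k_gold = (0.28/0.1)^(1/0.72) ≈ 4.1788.
y_gold = 4.1788^0.28 ≈ 1.4924, c_gold = y_gold − 0.1·k_gold ≈ 1.0746.
Gain: Δc = 1.0746 − 0.9570 ≈ 0.1175.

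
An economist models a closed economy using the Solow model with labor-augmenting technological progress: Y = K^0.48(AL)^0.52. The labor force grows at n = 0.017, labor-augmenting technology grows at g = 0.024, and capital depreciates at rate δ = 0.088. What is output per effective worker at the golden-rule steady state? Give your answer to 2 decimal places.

y_gold ≈ 3.36

The effective depreciation rate is n + g + δ = 0.017 + 0.024 + 0.088 = 0.129.
At the golden rule the marginal product of capital equals n+g+δ: 0.48·k^(0.48−1) = 0.129. Solving, k_gold = (0.48/0.129)^(1/0.52) ≈ 12.5143.
Output: y_gold = k_gold^0.48 = 12.5143^0.48 ≈ 3.3632.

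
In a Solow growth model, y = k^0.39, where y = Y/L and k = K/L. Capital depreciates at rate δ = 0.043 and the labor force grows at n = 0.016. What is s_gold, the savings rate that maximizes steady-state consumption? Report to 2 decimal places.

The effective depreciation rate is n + δ = 0.016 + 0.043 = 0.059.
At the golden rule MPK = n+δ, and in any Cobb-Douglas steady state s = (n+δ)·k/y = MPK·k/y = capital's share 0.39.

s_gold = 0.39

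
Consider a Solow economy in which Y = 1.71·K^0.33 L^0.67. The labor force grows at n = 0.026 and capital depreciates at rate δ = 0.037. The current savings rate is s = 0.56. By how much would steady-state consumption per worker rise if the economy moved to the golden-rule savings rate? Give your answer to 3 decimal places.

Δc ≈ 0.499

The effective depreciation rate is n + δ = 0.026 + 0.037 = 0.063.
Current steady state (s = 0.56): k* = (0.56·1.71/0.063)^(1/0.67) ≈ 58.0692, y* = 1.71·58.0692^0.33 ≈ 6.5328, c* = (1−0.56)·6.5328 ≈ 2.8744.
Maximizing c = f(k) − (n+δ)·k gives f'(k) = n+δ, i.e. 0.33·1.71·k^(0.33−1) = 0.063, so k_gold = (0.33·1.71/0.063)^(1/0.67) ≈ 26.3723.
y_gold = 1.71·26.3723^0.33 ≈ 5.0347, c_gold = y_gold − 0.063·k_gold ≈ 3.3733.
Gain: Δc = 3.3733 − 2.8744 ≈ 0.4988.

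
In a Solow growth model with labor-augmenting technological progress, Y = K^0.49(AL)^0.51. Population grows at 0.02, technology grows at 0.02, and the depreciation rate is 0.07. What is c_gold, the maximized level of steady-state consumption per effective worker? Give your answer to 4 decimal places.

The effective depreciation rate is n + g + δ = 0.02 + 0.02 + 0.07 = 0.11.
At the golden rule the marginal product of capital equals n+g+δ: 0.49·k^(0.49−1) = 0.11. Solving, k_gold = (0.49/0.11)^(1/0.51) ≈ 18.7139.
y_gold = 18.7139^0.49 ≈ 4.2011.
c_gold = y_gold − (n+g+δ)·k_gold = 4.2011 − 0.11·18.7139 ≈ 2.1425.

c_gold ≈ 2.1425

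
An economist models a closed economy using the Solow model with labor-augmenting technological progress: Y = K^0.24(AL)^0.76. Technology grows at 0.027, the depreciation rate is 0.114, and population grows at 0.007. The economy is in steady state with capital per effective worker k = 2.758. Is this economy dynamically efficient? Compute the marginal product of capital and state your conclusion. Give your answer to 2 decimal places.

Capital per effective worker breaks even when investment replaces (n + g + δ)·k; here n + g + δ = 0.148.
MPK = 0.24·k^(0.24−1) = 0.24·2.758^(-0.76) ≈ 0.1110.
MPK < 0.148, so the economy is dynamically inefficient (over-saving).

dynamically inefficient; MPK ≈ 0.11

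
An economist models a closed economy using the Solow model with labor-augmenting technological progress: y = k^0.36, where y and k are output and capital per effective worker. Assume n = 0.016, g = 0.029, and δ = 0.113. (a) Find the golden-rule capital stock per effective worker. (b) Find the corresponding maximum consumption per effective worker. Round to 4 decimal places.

Break-even investment rate: n + g + δ = 0.016 + 0.029 + 0.113 = 0.158.
Setting f'(k) = n+g+δ gives 0.36·k^(0.36−1) = 0.158, hence k_gold = (0.36/0.158)^(1/0.64) ≈ 3.6209.
y_gold = 3.6209^0.36 ≈ 1.5892; c_gold = y_gold − 0.158·k_gold ≈ 1.0171.

(a) k_gold ≈ 3.6209; (b) c_gold ≈ 1.0171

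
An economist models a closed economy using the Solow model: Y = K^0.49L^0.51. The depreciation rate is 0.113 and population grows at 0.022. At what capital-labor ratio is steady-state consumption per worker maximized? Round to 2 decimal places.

The effective depreciation rate is n + δ = 0.022 + 0.113 = 0.135.
Setting f'(k) = n+δ gives 0.49·k^(0.49−1) = 0.135, hence k_gold = (0.49/0.135)^(1/0.51) ≈ 12.5248.

k_gold ≈ 12.52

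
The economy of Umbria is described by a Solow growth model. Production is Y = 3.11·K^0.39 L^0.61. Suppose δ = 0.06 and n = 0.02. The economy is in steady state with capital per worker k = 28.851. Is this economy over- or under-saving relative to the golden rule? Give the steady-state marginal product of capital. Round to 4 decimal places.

under-saving; MPK ≈ 0.1560

The effective depreciation rate is n + δ = 0.02 + 0.06 = 0.08.
MPK = 0.39·3.11·k^(0.39−1) = 0.39·3.11·28.851^(-0.61) ≈ 0.1560.
MPK > 0.08, so the economy is dynamically efficient (under-saving).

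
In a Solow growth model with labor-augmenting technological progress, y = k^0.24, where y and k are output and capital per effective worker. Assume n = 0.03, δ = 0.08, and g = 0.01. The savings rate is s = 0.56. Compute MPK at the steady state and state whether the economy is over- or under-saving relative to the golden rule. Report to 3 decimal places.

The effective depreciation rate is n + g + δ = 0.03 + 0.01 + 0.08 = 0.12.
Steady-state k*: s·k^0.24 = 0.12·k gives k* = (0.56/0.12)^(1/0.76) ≈ 7.5905.
MPK = 0.24·7.5905^(-0.76) ≈ 0.0514.
MPK < n+g+δ = 0.12, so the economy is dynamically inefficient (over-saving).

over-saving; MPK ≈ 0.051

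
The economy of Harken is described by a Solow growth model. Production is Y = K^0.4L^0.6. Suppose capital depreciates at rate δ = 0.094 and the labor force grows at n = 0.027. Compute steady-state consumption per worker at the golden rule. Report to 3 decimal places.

The effective depreciation rate is n + δ = 0.027 + 0.094 = 0.121.
Golden rule sets MPK = n+δ: 0.4·k^(0.4−1) = 0.121, so k_gold = (0.4/0.121)^(1/0.6) ≈ 7.3360.
y_gold = 7.3360^0.4 ≈ 2.2191.
c_gold = y_gold − (n+δ)·k_gold = 2.2191 − 0.121·7.3360 ≈ 1.3315.

c_gold ≈ 1.331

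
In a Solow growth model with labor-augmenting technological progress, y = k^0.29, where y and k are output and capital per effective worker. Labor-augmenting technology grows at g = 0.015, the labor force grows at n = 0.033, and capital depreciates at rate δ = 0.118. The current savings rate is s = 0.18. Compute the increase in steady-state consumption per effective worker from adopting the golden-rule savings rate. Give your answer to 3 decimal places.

Δc ≈ 0.044

n + g + δ = 0.033 + 0.015 + 0.118 = 0.166.
Current steady state (s = 0.18): k* = (0.18/0.166)^(1/0.71) ≈ 1.1208, y* = 1.1208^0.29 ≈ 1.0336, c* = (1−0.18)·1.0336 ≈ 0.8476.
Setting f'(k) = n+g+δ gives 0.29·k^(0.29−1) = 0.166, hence k_gold = (0.29/0.166)^(1/0.71) ≈ 2.1941.
y_gold = 2.1941^0.29 ≈ 1.2559, c_gold = y_gold − 0.166·k_gold ≈ 0.8917.
Gain: Δc = 0.8917 − 0.8476 ≈ 0.0441.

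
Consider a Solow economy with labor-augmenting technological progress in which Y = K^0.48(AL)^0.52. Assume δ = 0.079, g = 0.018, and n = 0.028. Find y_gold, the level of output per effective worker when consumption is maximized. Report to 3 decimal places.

y_gold ≈ 3.462

The effective depreciation rate is n + g + δ = 0.028 + 0.018 + 0.079 = 0.125.
At the golden rule the marginal product of capital equals n+g+δ: 0.48·k^(0.48−1) = 0.125. Solving, k_gold = (0.48/0.125)^(1/0.52) ≈ 13.2958.
Output: y_gold = k_gold^0.48 = 13.2958^0.48 ≈ 3.4624.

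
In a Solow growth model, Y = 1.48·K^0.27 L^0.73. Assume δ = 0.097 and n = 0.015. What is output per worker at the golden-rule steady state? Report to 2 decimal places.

Break-even investment rate: n + δ = 0.015 + 0.097 = 0.112.
At the golden rule the marginal product of capital equals n+δ: 0.27·1.48·k^(0.27−1) = 0.112. Solving, k_gold = (0.27·1.48/0.112)^(1/0.73) ≈ 5.7111.
Output: y_gold = 1.48·k_gold^0.27 = 1.48·5.7111^0.27 ≈ 2.3691.

y_gold ≈ 2.37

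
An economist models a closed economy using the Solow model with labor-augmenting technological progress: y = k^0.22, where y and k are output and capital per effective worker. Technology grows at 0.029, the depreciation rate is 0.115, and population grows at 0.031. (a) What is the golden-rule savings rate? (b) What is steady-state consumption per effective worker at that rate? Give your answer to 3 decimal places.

(a) s_gold = 0.220; (b) c_gold ≈ 0.832

Break-even investment rate: n + g + δ = 0.031 + 0.029 + 0.115 = 0.175.
For Cobb-Douglas, s_gold equals capital's share: s_gold = 0.22.
Golden rule sets MPK = n+g+δ: 0.22·k^(0.22−1) = 0.175, so k_gold = (0.22/0.175)^(1/0.78) ≈ 1.3410.
y_gold = 1.3410^0.22 ≈ 1.0667; c_gold = (1−0.22)·y_gold ≈ 0.8320.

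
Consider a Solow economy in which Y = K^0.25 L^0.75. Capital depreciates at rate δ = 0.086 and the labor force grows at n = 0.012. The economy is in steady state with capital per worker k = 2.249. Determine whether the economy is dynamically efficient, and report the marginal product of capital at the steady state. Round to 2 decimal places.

dynamically efficient; MPK ≈ 0.14

n + δ = 0.012 + 0.086 = 0.098.
MPK = 0.25·k^(0.25−1) = 0.25·2.249^(-0.75) ≈ 0.1361.
MPK > 0.098, so the economy is dynamically efficient (under-saving).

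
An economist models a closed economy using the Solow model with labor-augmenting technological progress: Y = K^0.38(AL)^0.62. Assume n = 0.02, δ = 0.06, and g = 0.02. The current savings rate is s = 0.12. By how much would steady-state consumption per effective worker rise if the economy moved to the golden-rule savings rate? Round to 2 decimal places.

Δc ≈ 0.42

n + g + δ = 0.02 + 0.02 + 0.06 = 0.1.
Current steady state (s = 0.12): k* = (0.12/0.1)^(1/0.62) ≈ 1.3419, y* = 1.3419^0.38 ≈ 1.1182, c* = (1−0.12)·1.1182 ≈ 0.9840.
Golden rule sets MPK = n+g+δ: 0.38·k^(0.38−1) = 0.1, so k_gold = (0.38/0.1)^(1/0.62) ≈ 8.6126.
y_gold = 8.6126^0.38 ≈ 2.2665, c_gold = y_gold − 0.1·k_gold ≈ 1.4052.
Gain: Δc = 1.4052 − 0.9840 ≈ 0.4212.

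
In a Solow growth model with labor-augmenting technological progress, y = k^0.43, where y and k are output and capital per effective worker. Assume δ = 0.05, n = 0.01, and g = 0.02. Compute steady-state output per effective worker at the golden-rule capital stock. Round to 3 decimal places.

n + g + δ = 0.01 + 0.02 + 0.05 = 0.08.
At the golden rule the marginal product of capital equals n+g+δ: 0.43·k^(0.43−1) = 0.08. Solving, k_gold = (0.43/0.08)^(1/0.57) ≈ 19.1146.
Output: y_gold = k_gold^0.43 = 19.1146^0.43 ≈ 3.5562.

y_gold ≈ 3.556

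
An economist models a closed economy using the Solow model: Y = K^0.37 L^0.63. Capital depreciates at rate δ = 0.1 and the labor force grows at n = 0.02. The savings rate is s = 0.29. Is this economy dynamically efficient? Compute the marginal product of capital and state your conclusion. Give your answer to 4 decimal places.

n + δ = 0.02 + 0.1 = 0.12.
Steady-state k*: s·k^0.37 = 0.12·k gives k* = (0.29/0.12)^(1/0.63) ≈ 4.0577.
MPK = 0.37·4.0577^(-0.63) ≈ 0.1531.
MPK > n+δ = 0.12, so the economy is dynamically efficient (under-saving).

dynamically efficient; MPK ≈ 0.1531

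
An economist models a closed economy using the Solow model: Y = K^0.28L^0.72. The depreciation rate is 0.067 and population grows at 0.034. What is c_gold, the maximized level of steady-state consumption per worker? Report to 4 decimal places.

Capital per worker breaks even when investment replaces (n + δ)·k; here n + δ = 0.101.
Maximizing c = f(k) − (n+δ)·k gives f'(k) = n+δ, i.e. 0.28·k^(0.28−1) = 0.101, so k_gold = (0.28/0.101)^(1/0.72) ≈ 4.1215.
y_gold = 4.1215^0.28 ≈ 1.4867.
c_gold = y_gold − (n+δ)·k_gold = 1.4867 − 0.101·4.1215 ≈ 1.0704.

c_gold ≈ 1.0704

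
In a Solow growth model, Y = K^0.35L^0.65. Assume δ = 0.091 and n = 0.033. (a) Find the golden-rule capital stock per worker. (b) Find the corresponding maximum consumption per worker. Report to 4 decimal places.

n + δ = 0.033 + 0.091 = 0.124.
Maximizing c = f(k) − (n+δ)·k gives f'(k) = n+δ, i.e. 0.35·k^(0.35−1) = 0.124, so k_gold = (0.35/0.124)^(1/0.65) ≈ 4.9352.
y_gold = 4.9352^0.35 ≈ 1.7485; c_gold = y_gold − 0.124·k_gold ≈ 1.1365.

(a) k_gold ≈ 4.9352; (b) c_gold ≈ 1.1365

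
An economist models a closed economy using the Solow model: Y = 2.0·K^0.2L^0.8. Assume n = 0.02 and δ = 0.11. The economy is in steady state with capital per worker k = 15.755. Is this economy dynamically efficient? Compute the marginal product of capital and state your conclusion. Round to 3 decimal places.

dynamically inefficient; MPK ≈ 0.044

n + δ = 0.02 + 0.11 = 0.13.
MPK = 0.2·2.0·k^(0.2−1) = 0.2·2.0·15.755^(-0.8) ≈ 0.0441.
MPK < 0.13, so the economy is dynamically inefficient (over-saving).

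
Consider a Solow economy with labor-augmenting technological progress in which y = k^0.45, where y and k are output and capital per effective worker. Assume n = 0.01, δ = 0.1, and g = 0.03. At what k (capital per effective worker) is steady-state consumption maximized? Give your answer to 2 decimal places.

Capital per effective worker breaks even when investment replaces (n + g + δ)·k; here n + g + δ = 0.14.
Golden rule sets MPK = n+g+δ: 0.45·k^(0.45−1) = 0.14, so k_gold = (0.45/0.14)^(1/0.55) ≈ 8.3555.

k_gold ≈ 8.36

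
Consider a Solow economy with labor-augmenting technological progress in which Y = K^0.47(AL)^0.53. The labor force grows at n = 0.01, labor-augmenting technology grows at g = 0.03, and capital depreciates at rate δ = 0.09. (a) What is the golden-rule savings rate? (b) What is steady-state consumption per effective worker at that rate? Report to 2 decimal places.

Capital per effective worker breaks even when investment replaces (n + g + δ)·k; here n + g + δ = 0.13.
For Cobb-Douglas, s_gold equals capital's share: s_gold = 0.47.
At the golden rule the marginal product of capital equals n+g+δ: 0.47·k^(0.47−1) = 0.13. Solving, k_gold = (0.47/0.13)^(1/0.53) ≈ 11.3011.
y_gold = 11.3011^0.47 ≈ 3.1258; c_gold = (1−0.47)·y_gold ≈ 1.6567.

(a) s_gold = 0.47; (b) c_gold ≈ 1.66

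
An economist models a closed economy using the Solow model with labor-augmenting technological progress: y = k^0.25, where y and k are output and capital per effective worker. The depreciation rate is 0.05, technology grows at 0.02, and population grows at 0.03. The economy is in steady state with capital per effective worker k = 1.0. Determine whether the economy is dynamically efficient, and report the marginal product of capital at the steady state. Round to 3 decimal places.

Capital per effective worker breaks even when investment replaces (n + g + δ)·k; here n + g + δ = 0.1.
MPK = 0.25·k^(0.25−1) = 0.25·1.0^(-0.75) ≈ 0.2500.
MPK > 0.1, so the economy is dynamically efficient (under-saving).

dynamically efficient; MPK ≈ 0.250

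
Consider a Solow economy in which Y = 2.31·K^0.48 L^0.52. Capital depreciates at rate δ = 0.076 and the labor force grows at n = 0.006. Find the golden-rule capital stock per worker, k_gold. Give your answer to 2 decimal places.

n + δ = 0.006 + 0.076 = 0.082.
At the golden rule the marginal product of capital equals n+δ: 0.48·2.31·k^(0.48−1) = 0.082. Solving, k_gold = (0.48·2.31/0.082)^(1/0.52) ≈ 149.6496.

k_gold ≈ 149.65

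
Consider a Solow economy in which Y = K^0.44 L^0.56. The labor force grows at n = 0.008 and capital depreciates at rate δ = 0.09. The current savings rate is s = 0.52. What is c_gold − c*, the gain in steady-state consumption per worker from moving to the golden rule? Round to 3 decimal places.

Δc ≈ 0.041

n + δ = 0.008 + 0.09 = 0.098.
Current steady state (s = 0.52): k* = (0.52/0.098)^(1/0.56) ≈ 19.6900, y* = 19.6900^0.44 ≈ 3.7108, c* = (1−0.52)·3.7108 ≈ 1.7812.
Maximizing c = f(k) − (n+δ)·k gives f'(k) = n+δ, i.e. 0.44·k^(0.44−1) = 0.098, so k_gold = (0.44/0.098)^(1/0.56) ≈ 14.6114.
y_gold = 14.6114^0.44 ≈ 3.2543, c_gold = y_gold − 0.098·k_gold ≈ 1.8224.
Gain: Δc = 1.8224 − 1.7812 ≈ 0.0412.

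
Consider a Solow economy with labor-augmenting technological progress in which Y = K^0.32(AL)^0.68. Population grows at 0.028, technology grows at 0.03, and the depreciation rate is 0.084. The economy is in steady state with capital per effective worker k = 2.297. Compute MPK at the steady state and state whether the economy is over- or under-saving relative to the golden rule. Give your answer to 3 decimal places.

under-saving; MPK ≈ 0.182

Capital per effective worker breaks even when investment replaces (n + g + δ)·k; here n + g + δ = 0.142.
MPK = 0.32·k^(0.32−1) = 0.32·2.297^(-0.68) ≈ 0.1818.
MPK > 0.142, so the economy is dynamically efficient (under-saving).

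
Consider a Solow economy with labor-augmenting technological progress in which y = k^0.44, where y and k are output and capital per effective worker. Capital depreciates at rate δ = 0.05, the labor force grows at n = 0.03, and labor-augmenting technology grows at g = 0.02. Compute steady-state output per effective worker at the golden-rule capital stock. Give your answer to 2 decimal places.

Break-even investment rate: n + g + δ = 0.03 + 0.02 + 0.05 = 0.1.
Maximizing c = f(k) − (n+g+δ)·k gives f'(k) = n+g+δ, i.e. 0.44·k^(0.44−1) = 0.1, so k_gold = (0.44/0.1)^(1/0.56) ≈ 14.0936.
Output: y_gold = k_gold^0.44 = 14.0936^0.44 ≈ 3.2031.

y_gold ≈ 3.20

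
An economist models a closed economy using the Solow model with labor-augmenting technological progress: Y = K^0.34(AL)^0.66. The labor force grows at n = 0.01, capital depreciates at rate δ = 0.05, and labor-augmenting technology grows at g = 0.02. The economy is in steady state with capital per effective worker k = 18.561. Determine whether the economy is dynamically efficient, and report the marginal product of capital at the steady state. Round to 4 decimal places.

n + g + δ = 0.01 + 0.02 + 0.05 = 0.08.
MPK = 0.34·k^(0.34−1) = 0.34·18.561^(-0.66) ≈ 0.0495.
MPK < 0.08, so the economy is dynamically inefficient (over-saving).

dynamically inefficient; MPK ≈ 0.0495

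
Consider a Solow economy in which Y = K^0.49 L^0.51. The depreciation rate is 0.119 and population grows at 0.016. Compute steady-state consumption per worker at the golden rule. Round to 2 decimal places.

c_gold ≈ 1.76

Capital per worker breaks even when investment replaces (n + δ)·k; here n + δ = 0.135.
Golden rule sets MPK = n+δ: 0.49·k^(0.49−1) = 0.135, so k_gold = (0.49/0.135)^(1/0.51) ≈ 12.5248.
y_gold = 12.5248^0.49 ≈ 3.4507.
c_gold = y_gold − (n+δ)·k_gold = 3.4507 − 0.135·12.5248 ≈ 1.7599.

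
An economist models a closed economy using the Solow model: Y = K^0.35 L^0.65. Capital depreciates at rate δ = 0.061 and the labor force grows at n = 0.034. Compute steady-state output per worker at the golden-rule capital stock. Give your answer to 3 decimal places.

n + δ = 0.034 + 0.061 = 0.095.
Maximizing c = f(k) − (n+δ)·k gives f'(k) = n+δ, i.e. 0.35·k^(0.35−1) = 0.095, so k_gold = (0.35/0.095)^(1/0.65) ≈ 7.4353.
Output: y_gold = k_gold^0.35 = 7.4353^0.35 ≈ 2.0182.

y_gold ≈ 2.018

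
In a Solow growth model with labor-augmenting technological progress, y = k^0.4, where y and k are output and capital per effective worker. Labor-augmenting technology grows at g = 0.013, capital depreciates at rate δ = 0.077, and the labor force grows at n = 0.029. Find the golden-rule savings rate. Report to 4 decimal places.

n + g + δ = 0.029 + 0.013 + 0.077 = 0.119.
At the golden rule MPK = n+g+δ, and in any Cobb-Douglas steady state s = (n+g+δ)·k/y = MPK·k/y = capital's share 0.4.

s_gold = 0.4000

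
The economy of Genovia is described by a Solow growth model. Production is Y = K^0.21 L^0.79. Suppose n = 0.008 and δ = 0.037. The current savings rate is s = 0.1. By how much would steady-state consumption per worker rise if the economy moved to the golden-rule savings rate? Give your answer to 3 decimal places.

Δc ≈ 0.077

n + δ = 0.008 + 0.037 = 0.045.
Current steady state (s = 0.1): k* = (0.1/0.045)^(1/0.79) ≈ 2.7477, y* = 2.7477^0.21 ≈ 1.2365, c* = (1−0.1)·1.2365 ≈ 1.1128.
Golden rule sets MPK = n+δ: 0.21·k^(0.21−1) = 0.045, so k_gold = (0.21/0.045)^(1/0.79) ≈ 7.0282.
y_gold = 7.0282^0.21 ≈ 1.5060, c_gold = y_gold − 0.045·k_gold ≈ 1.1898.
Gain: Δc = 1.1898 − 1.1128 ≈ 0.0769.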